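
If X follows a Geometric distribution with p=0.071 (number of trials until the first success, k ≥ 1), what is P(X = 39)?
0.004324

We have X ~ Geometric(p=0.071) (number of trials until the first success, k ≥ 1).

For a Geometric distribution, the PMF gives us the probability of each outcome.

Using the PMF formula:
P(X = 39) = 0.004324

Rounded to 4 decimal places: 0.0043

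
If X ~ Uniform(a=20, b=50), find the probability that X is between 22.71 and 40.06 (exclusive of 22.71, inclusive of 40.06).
0.578333

We have X ~ Uniform(a=20, b=50).

To find P(22.71 < X ≤ 40.06), we use:
P(22.71 < X ≤ 40.06) = P(X ≤ 40.06) - P(X ≤ 22.71)
                 = F(40.06) - F(22.71)
                 = 0.668667 - 0.090333
                 = 0.578333

So there's approximately a 57.8% chance that X falls in this range.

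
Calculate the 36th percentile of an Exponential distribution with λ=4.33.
0.1031

We have X ~ Exponential(λ=4.33).

We want to find x such that P(X ≤ x) = 0.36.

This is the 36th percentile, which means 36% of values fall below this point.

Using the inverse CDF (quantile function):
x = F⁻¹(0.36) = 0.1031

Verification: P(X ≤ 0.1031) = 0.36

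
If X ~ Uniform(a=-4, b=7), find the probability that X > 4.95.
0.186364

We have X ~ Uniform(a=-4, b=7).

P(X > 4.95) = 1 - P(X ≤ 4.95)
                = 1 - F(4.95)
                = 1 - 0.813636
                = 0.186364

So there's approximately a 18.6% chance that X exceeds 4.95.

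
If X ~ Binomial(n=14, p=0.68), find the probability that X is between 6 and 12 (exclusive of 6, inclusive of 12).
0.919942

We have X ~ Binomial(n=14, p=0.68).

To find P(6 < X ≤ 12), we use:
P(6 < X ≤ 12) = P(X ≤ 12) - P(X ≤ 6)
                 = F(12) - F(6)
                 = 0.965702 - 0.045760
                 = 0.919942

So there's approximately a 92.0% chance that X falls in this range.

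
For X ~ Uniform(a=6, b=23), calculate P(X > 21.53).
0.086471

We have X ~ Uniform(a=6, b=23).

P(X > 21.53) = 1 - P(X ≤ 21.53)
                = 1 - F(21.53)
                = 1 - 0.913529
                = 0.086471

So there's approximately a 8.6% chance that X exceeds 21.53.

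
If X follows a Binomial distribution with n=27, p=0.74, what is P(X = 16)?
0.038692

We have X ~ Binomial(n=27, p=0.74).

For a Binomial distribution, the PMF gives us the probability of each outcome.

Using the PMF formula:
P(X = 16) = 0.038692

Rounded to 4 decimal places: 0.0387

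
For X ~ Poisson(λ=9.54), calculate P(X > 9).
0.483368

We have X ~ Poisson(λ=9.54).

P(X > 9) = 1 - P(X ≤ 9)
                = 1 - F(9)
                = 1 - 0.516632
                = 0.483368

So there's approximately a 48.3% chance that X exceeds 9.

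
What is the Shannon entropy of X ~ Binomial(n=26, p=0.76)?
2.1916 nats

We have X ~ Binomial(n=26, p=0.76).

The Shannon entropy measures the uncertainty or information content of the distribution.

For a Binomial distribution with n=26, p=0.76:
H(X) = 2.1916 nats

(In bits, this would be 3.1619 bits.)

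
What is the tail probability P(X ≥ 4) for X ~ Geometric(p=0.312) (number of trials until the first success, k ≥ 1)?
0.325661

We have X ~ Geometric(p=0.312) (number of trials until the first success, k ≥ 1).

For discrete distributions, P(X ≥ 4) = 1 - P(X ≤ 3).

P(X ≤ 3) = 0.674339
P(X ≥ 4) = 1 - 0.674339 = 0.325661

So there's approximately a 32.6% chance that X is at least 4.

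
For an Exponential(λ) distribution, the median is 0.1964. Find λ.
λ = 3.5293

For X ~ Exponential(λ), the CDF is F(x) = 1 - e^(-λx).
The median m satisfies F(m) = 0.5:
1 - e^(-λm) = 0.5
e^(-λm) = 0.5
λm = ln(2)
m = ln(2) / λ

Given m = 0.1964:
λ = ln(2) / 0.1964 = 0.693147 / 0.1964 = 3.5293

Verification: ln(2) / 3.5293 = 0.1964 ✓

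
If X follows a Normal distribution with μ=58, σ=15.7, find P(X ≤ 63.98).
0.648358

We have X ~ Normal(μ=58, σ=15.7).

The CDF gives us P(X ≤ k).

Using the CDF:
P(X ≤ 63.98) = 0.648358

This means there's approximately a 64.8% chance that X is at most 63.98.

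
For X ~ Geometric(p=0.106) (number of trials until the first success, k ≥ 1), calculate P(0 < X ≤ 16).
0.833505

We have X ~ Geometric(p=0.106) (number of trials until the first success, k ≥ 1).

To find P(0 < X ≤ 16), we use:
P(0 < X ≤ 16) = P(X ≤ 16) - P(X ≤ 0)
                 = F(16) - F(0)
                 = 0.833505 - 0.000000
                 = 0.833505

So there's approximately a 83.4% chance that X falls in this range.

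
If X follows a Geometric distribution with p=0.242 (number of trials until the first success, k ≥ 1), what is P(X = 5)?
0.079890

We have X ~ Geometric(p=0.242) (number of trials until the first success, k ≥ 1).

For a Geometric distribution, the PMF gives us the probability of each outcome.

Using the PMF formula:
P(X = 5) = 0.079890

Rounded to 4 decimal places: 0.0799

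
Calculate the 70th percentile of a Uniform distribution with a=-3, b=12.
7.5000

We have X ~ Uniform(a=-3, b=12).

We want to find x such that P(X ≤ x) = 0.7.

This is the 70th percentile, which means 70% of values fall below this point.

Using the inverse CDF (quantile function):
x = F⁻¹(0.7) = 7.5000

Verification: P(X ≤ 7.5000) = 0.7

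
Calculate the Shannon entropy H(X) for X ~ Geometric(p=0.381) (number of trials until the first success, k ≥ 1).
1.7442 nats

We have X ~ Geometric(p=0.381) (number of trials until the first success, k ≥ 1).

The Shannon entropy measures the uncertainty or information content of the distribution.

For a Geometric distribution with p=0.381 (number of trials until the first success, k ≥ 1):
H(X) = 1.7442 nats

(In bits, this would be 2.5164 bits.)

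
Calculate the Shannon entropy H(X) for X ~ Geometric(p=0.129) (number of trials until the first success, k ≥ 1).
2.9805 nats

We have X ~ Geometric(p=0.129) (number of trials until the first success, k ≥ 1).

The Shannon entropy measures the uncertainty or information content of the distribution.

For a Geometric distribution with p=0.129 (number of trials until the first success, k ≥ 1):
H(X) = 2.9805 nats

(In bits, this would be 4.2999 bits.)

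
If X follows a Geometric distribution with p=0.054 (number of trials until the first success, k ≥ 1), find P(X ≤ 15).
0.565122

We have X ~ Geometric(p=0.054) (number of trials until the first success, k ≥ 1).

The CDF gives us P(X ≤ k).

Using the CDF:
P(X ≤ 15) = 0.565122

This means there's approximately a 56.5% chance that X is at most 15.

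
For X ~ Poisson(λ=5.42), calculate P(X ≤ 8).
0.901023

We have X ~ Poisson(λ=5.42).

The CDF gives us P(X ≤ k).

Using the CDF:
P(X ≤ 8) = 0.901023

This means there's approximately a 90.1% chance that X is at most 8.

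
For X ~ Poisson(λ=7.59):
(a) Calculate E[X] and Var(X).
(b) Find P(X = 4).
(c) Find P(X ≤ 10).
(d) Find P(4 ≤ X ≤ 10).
(a) E[X] = 7.5900, Var(X) = 7.5900
(b) P(X = 4) = 0.069897
(c) P(X ≤ 10) = 0.854398
(d) P(4 ≤ X ≤ 10) = 0.798660

We have X ~ Poisson(λ=7.59).

(a) Moments:
E[X] = 7.5900
Var(X) = 7.5900
σ = √Var(X) = 2.7550

(b) Point probability using PMF:
P(X = 4) = 0.069897

(c) Cumulative probability using CDF:
P(X ≤ 10) = F(10) = 0.854398

(d) Range probability:
P(4 ≤ X ≤ 10) = P(X ≤ 10) - P(X ≤ 3)
                   = F(10) - F(3)
                   = 0.854398 - 0.055739
                   = 0.798660

This means approximately 79.9% of outcomes fall in the interval [4, 10].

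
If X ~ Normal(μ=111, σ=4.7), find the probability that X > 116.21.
0.133821

We have X ~ Normal(μ=111, σ=4.7).

P(X > 116.21) = 1 - P(X ≤ 116.21)
                = 1 - F(116.21)
                = 1 - 0.866179
                = 0.133821

So there's approximately a 13.4% chance that X exceeds 116.21.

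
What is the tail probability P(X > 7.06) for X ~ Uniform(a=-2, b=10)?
0.245000

We have X ~ Uniform(a=-2, b=10).

P(X > 7.06) = 1 - P(X ≤ 7.06)
                = 1 - F(7.06)
                = 1 - 0.755000
                = 0.245000

So there's approximately a 24.5% chance that X exceeds 7.06.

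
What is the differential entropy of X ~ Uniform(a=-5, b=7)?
2.4849 nats

We have X ~ Uniform(a=-5, b=7).

The differential entropy measures the uncertainty or information content of the distribution.

For a Uniform distribution with a=-5, b=7:
h(X) = 2.4849 nats

(In bits, this would be 3.5850 bits.)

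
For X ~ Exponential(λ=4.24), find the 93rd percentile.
0.6272

We have X ~ Exponential(λ=4.24).

We want to find x such that P(X ≤ x) = 0.93.

This is the 93rd percentile, which means 93% of values fall below this point.

Using the inverse CDF (quantile function):
x = F⁻¹(0.93) = 0.6272

Verification: P(X ≤ 0.6272) = 0.93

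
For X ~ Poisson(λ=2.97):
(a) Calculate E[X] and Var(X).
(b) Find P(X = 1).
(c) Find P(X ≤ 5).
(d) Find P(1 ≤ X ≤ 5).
(a) E[X] = 2.9700, Var(X) = 2.9700
(b) P(X = 1) = 0.152371
(c) P(X ≤ 5) = 0.919076
(d) P(1 ≤ X ≤ 5) = 0.867773

We have X ~ Poisson(λ=2.97).

(a) Moments:
E[X] = 2.9700
Var(X) = 2.9700
σ = √Var(X) = 1.7234

(b) Point probability using PMF:
P(X = 1) = 0.152371

(c) Cumulative probability using CDF:
P(X ≤ 5) = F(5) = 0.919076

(d) Range probability:
P(1 ≤ X ≤ 5) = P(X ≤ 5) - P(X ≤ 0)
                   = F(5) - F(0)
                   = 0.919076 - 0.051303
                   = 0.867773

This means approximately 86.8% of outcomes fall in the interval [1, 5].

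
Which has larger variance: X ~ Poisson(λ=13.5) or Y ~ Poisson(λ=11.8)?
X has larger variance (13.5000 > 11.8000)

Compute the variance for each distribution:

X ~ Poisson(λ=13.5):
Var(X) = 13.5000

Y ~ Poisson(λ=11.8):
Var(Y) = 11.8000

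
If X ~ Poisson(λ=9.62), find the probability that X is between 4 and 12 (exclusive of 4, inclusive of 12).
0.788820

We have X ~ Poisson(λ=9.62).

To find P(4 < X ≤ 12), we use:
P(4 < X ≤ 12) = P(X ≤ 12) - P(X ≤ 4)
                 = F(12) - F(4)
                 = 0.826138 - 0.037318
                 = 0.788820

So there's approximately a 78.9% chance that X falls in this range.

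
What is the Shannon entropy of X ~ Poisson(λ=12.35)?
2.6687 nats

We have X ~ Poisson(λ=12.35).

The Shannon entropy measures the uncertainty or information content of the distribution.

For a Poisson distribution with λ=12.35:
H(X) = 2.6687 nats

(In bits, this would be 3.8501 bits.)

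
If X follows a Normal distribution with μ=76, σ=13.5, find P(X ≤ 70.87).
0.351973

We have X ~ Normal(μ=76, σ=13.5).

The CDF gives us P(X ≤ k).

Using the CDF:
P(X ≤ 70.87) = 0.351973

This means there's approximately a 35.2% chance that X is at most 70.87.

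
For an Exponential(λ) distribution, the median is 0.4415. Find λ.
λ = 1.5700

For X ~ Exponential(λ), the CDF is F(x) = 1 - e^(-λx).
The median m satisfies F(m) = 0.5:
1 - e^(-λm) = 0.5
e^(-λm) = 0.5
λm = ln(2)
m = ln(2) / λ

Given m = 0.4415:
λ = ln(2) / 0.4415 = 0.693147 / 0.4415 = 1.5700

Verification: ln(2) / 1.5700 = 0.4415 ✓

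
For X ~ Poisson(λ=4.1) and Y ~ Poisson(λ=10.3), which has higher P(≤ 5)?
X has higher probability (P(X ≤ 5) = 0.7693 > P(Y ≤ 5) = 0.0566)

Compute P(≤ 5) for each distribution:

X ~ Poisson(λ=4.1):
P(X ≤ 5) = 0.7693

Y ~ Poisson(λ=10.3):
P(Y ≤ 5) = 0.0566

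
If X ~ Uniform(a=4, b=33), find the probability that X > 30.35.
0.091379

We have X ~ Uniform(a=4, b=33).

P(X > 30.35) = 1 - P(X ≤ 30.35)
                = 1 - F(30.35)
                = 1 - 0.908621
                = 0.091379

So there's approximately a 9.1% chance that X exceeds 30.35.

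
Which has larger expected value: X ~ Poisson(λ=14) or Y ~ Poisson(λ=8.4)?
X has larger mean (14.0000 > 8.4000)

Compute the expected value for each distribution:

X ~ Poisson(λ=14):
E[X] = 14.0000

Y ~ Poisson(λ=8.4):
E[Y] = 8.4000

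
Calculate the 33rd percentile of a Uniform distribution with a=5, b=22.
10.6100

We have X ~ Uniform(a=5, b=22).

We want to find x such that P(X ≤ x) = 0.33.

This is the 33rd percentile, which means 33% of values fall below this point.

Using the inverse CDF (quantile function):
x = F⁻¹(0.33) = 10.6100

Verification: P(X ≤ 10.6100) = 0.33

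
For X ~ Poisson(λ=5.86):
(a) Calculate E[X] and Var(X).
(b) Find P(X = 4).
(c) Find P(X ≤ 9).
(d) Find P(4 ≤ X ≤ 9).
(a) E[X] = 5.8600, Var(X) = 5.8600
(b) P(X = 4) = 0.140092
(c) P(X ≤ 9) = 0.925376
(d) P(4 ≤ X ≤ 9) = 0.761235

We have X ~ Poisson(λ=5.86).

(a) Moments:
E[X] = 5.8600
Var(X) = 5.8600
σ = √Var(X) = 2.4207

(b) Point probability using PMF:
P(X = 4) = 0.140092

(c) Cumulative probability using CDF:
P(X ≤ 9) = F(9) = 0.925376

(d) Range probability:
P(4 ≤ X ≤ 9) = P(X ≤ 9) - P(X ≤ 3)
                   = F(9) - F(3)
                   = 0.925376 - 0.164141
                   = 0.761235

This means approximately 76.1% of outcomes fall in the interval [4, 9].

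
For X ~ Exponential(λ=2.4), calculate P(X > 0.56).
0.260800

We have X ~ Exponential(λ=2.4).

P(X > 0.56) = 1 - P(X ≤ 0.56)
                = 1 - F(0.56)
                = 1 - 0.739200
                = 0.260800

So there's approximately a 26.1% chance that X exceeds 0.56.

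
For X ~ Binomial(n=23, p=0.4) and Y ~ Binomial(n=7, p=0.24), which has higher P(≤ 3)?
Y has higher probability (P(Y ≤ 3) = 0.9383 > P(X ≤ 3) = 0.0052)

Compute P(≤ 3) for each distribution:

X ~ Binomial(n=23, p=0.4):
P(X ≤ 3) = 0.0052

Y ~ Binomial(n=7, p=0.24):
P(Y ≤ 3) = 0.9383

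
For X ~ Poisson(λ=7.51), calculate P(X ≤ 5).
0.240345

We have X ~ Poisson(λ=7.51).

The CDF gives us P(X ≤ k).

Using the CDF:
P(X ≤ 5) = 0.240345

This means there's approximately a 24.0% chance that X is at most 5.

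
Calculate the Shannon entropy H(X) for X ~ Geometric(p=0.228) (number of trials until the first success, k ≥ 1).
2.3546 nats

We have X ~ Geometric(p=0.228) (number of trials until the first success, k ≥ 1).

The Shannon entropy measures the uncertainty or information content of the distribution.

For a Geometric distribution with p=0.228 (number of trials until the first success, k ≥ 1):
H(X) = 2.3546 nats

(In bits, this would be 3.3970 bits.)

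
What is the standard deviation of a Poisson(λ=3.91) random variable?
1.9774

We have X ~ Poisson(λ=3.91).

For a Poisson distribution with λ=3.91:
σ = √Var(X) = 1.9774

The standard deviation is the square root of the variance.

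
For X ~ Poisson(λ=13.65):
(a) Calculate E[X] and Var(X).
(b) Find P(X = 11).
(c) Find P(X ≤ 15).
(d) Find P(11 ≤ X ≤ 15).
(a) E[X] = 13.6500, Var(X) = 13.6500
(b) P(X = 11) = 0.090612
(c) P(X ≤ 15) = 0.703500
(d) P(11 ≤ X ≤ 15) = 0.503447

We have X ~ Poisson(λ=13.65).

(a) Moments:
E[X] = 13.6500
Var(X) = 13.6500
σ = √Var(X) = 3.6946

(b) Point probability using PMF:
P(X = 11) = 0.090612

(c) Cumulative probability using CDF:
P(X ≤ 15) = F(15) = 0.703500

(d) Range probability:
P(11 ≤ X ≤ 15) = P(X ≤ 15) - P(X ≤ 10)
                   = F(15) - F(10)
                   = 0.703500 - 0.200053
                   = 0.503447

This means approximately 50.3% of outcomes fall in the interval [11, 15].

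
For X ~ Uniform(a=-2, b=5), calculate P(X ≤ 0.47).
0.352857

We have X ~ Uniform(a=-2, b=5).

The CDF gives us P(X ≤ k).

Using the CDF:
P(X ≤ 0.47) = 0.352857

This means there's approximately a 35.3% chance that X is at most 0.47.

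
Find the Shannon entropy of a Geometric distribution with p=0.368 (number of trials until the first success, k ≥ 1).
1.7877 nats

We have X ~ Geometric(p=0.368) (number of trials until the first success, k ≥ 1).

The Shannon entropy measures the uncertainty or information content of the distribution.

For a Geometric distribution with p=0.368 (number of trials until the first success, k ≥ 1):
H(X) = 1.7877 nats

(In bits, this would be 2.5791 bits.)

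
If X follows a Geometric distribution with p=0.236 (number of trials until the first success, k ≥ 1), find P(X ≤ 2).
0.416304

We have X ~ Geometric(p=0.236) (number of trials until the first success, k ≥ 1).

The CDF gives us P(X ≤ k).

Using the CDF:
P(X ≤ 2) = 0.416304

This means there's approximately a 41.6% chance that X is at most 2.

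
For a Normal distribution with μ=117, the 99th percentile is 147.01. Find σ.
σ = 12.9000

For X ~ Normal(μ, σ), the p-th percentile satisfies x = μ + z_p × σ,
where z_p = Φ⁻¹(p) is the standard normal quantile.

Step 1: z_{0.99} = Φ⁻¹(0.99) = 2.3263

Step 2: Solve for σ:
147.01 = 117 + 2.3263 × σ
σ = (147.01 - 117) / 2.3263
σ = 30.01 / 2.3263
σ = 12.9000

Verification: μ + z × σ = 117 + 2.3263 × 12.9000 = 147.01 ✓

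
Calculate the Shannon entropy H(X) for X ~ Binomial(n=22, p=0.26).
2.1349 nats

We have X ~ Binomial(n=22, p=0.26).

The Shannon entropy measures the uncertainty or information content of the distribution.

For a Binomial distribution with n=22, p=0.26:
H(X) = 2.1349 nats

(In bits, this would be 3.0800 bits.)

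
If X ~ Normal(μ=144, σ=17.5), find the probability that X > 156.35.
0.240183

We have X ~ Normal(μ=144, σ=17.5).

P(X > 156.35) = 1 - P(X ≤ 156.35)
                = 1 - F(156.35)
                = 1 - 0.759817
                = 0.240183

So there's approximately a 24.0% chance that X exceeds 156.35.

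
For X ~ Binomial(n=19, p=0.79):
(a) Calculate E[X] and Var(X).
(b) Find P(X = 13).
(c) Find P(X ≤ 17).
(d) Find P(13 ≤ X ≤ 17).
(a) E[X] = 15.0100, Var(X) = 3.1521
(b) P(X = 13) = 0.108630
(c) P(X ≤ 17) = 0.931338
(d) P(13 ≤ X ≤ 17) = 0.847049

We have X ~ Binomial(n=19, p=0.79).

(a) Moments:
E[X] = 15.0100
Var(X) = 3.1521
σ = √Var(X) = 1.7754

(b) Point probability using PMF:
P(X = 13) = 0.108630

(c) Cumulative probability using CDF:
P(X ≤ 17) = F(17) = 0.931338

(d) Range probability:
P(13 ≤ X ≤ 17) = P(X ≤ 17) - P(X ≤ 12)
                   = F(17) - F(12)
                   = 0.931338 - 0.084289
                   = 0.847049

This means approximately 84.7% of outcomes fall in the interval [13, 17].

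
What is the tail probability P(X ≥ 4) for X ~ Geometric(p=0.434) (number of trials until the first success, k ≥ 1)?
0.181321

We have X ~ Geometric(p=0.434) (number of trials until the first success, k ≥ 1).

For discrete distributions, P(X ≥ 4) = 1 - P(X ≤ 3).

P(X ≤ 3) = 0.818679
P(X ≥ 4) = 1 - 0.818679 = 0.181321

So there's approximately a 18.1% chance that X is at least 4.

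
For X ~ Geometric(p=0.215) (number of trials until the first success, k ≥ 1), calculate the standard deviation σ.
4.1209

We have X ~ Geometric(p=0.215) (number of trials until the first success, k ≥ 1).

For a Geometric distribution with p=0.215 (number of trials until the first success, k ≥ 1):
σ = √Var(X) = 4.1209

The standard deviation is the square root of the variance.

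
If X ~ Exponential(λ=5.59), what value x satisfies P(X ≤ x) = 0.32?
0.0690

We have X ~ Exponential(λ=5.59).

We want to find x such that P(X ≤ x) = 0.32.

This is the 32nd percentile, which means 32% of values fall below this point.

Using the inverse CDF (quantile function):
x = F⁻¹(0.32) = 0.0690

Verification: P(X ≤ 0.0690) = 0.32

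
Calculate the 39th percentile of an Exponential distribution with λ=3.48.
0.1420

We have X ~ Exponential(λ=3.48).

We want to find x such that P(X ≤ x) = 0.39.

This is the 39th percentile, which means 39% of values fall below this point.

Using the inverse CDF (quantile function):
x = F⁻¹(0.39) = 0.1420

Verification: P(X ≤ 0.1420) = 0.39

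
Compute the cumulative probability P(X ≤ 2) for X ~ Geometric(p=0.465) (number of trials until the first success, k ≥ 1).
0.713775

We have X ~ Geometric(p=0.465) (number of trials until the first success, k ≥ 1).

The CDF gives us P(X ≤ k).

Using the CDF:
P(X ≤ 2) = 0.713775

This means there's approximately a 71.4% chance that X is at most 2.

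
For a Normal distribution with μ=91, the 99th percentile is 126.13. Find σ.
σ = 15.1009

For X ~ Normal(μ, σ), the p-th percentile satisfies x = μ + z_p × σ,
where z_p = Φ⁻¹(p) is the standard normal quantile.

Step 1: z_{0.99} = Φ⁻¹(0.99) = 2.3263

Step 2: Solve for σ:
126.13 = 91 + 2.3263 × σ
σ = (126.13 - 91) / 2.3263
σ = 35.13 / 2.3263
σ = 15.1009

Verification: μ + z × σ = 91 + 2.3263 × 15.1009 = 126.13 ✓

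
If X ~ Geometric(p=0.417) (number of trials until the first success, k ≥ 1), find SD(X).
1.8310

We have X ~ Geometric(p=0.417) (number of trials until the first success, k ≥ 1).

For a Geometric distribution with p=0.417 (number of trials until the first success, k ≥ 1):
σ = √Var(X) = 1.8310

The standard deviation is the square root of the variance.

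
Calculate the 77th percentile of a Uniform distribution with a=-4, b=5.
2.9300

We have X ~ Uniform(a=-4, b=5).

We want to find x such that P(X ≤ x) = 0.77.

This is the 77th percentile, which means 77% of values fall below this point.

Using the inverse CDF (quantile function):
x = F⁻¹(0.77) = 2.9300

Verification: P(X ≤ 2.9300) = 0.77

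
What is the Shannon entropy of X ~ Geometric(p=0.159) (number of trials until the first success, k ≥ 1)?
2.7548 nats

We have X ~ Geometric(p=0.159) (number of trials until the first success, k ≥ 1).

The Shannon entropy measures the uncertainty or information content of the distribution.

For a Geometric distribution with p=0.159 (number of trials until the first success, k ≥ 1):
H(X) = 2.7548 nats

(In bits, this would be 3.9743 bits.)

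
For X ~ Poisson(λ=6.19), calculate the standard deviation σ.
2.4880

We have X ~ Poisson(λ=6.19).

For a Poisson distribution with λ=6.19:
σ = √Var(X) = 2.4880

The standard deviation is the square root of the variance.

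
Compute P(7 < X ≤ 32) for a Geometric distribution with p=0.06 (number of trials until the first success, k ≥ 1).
0.510410

We have X ~ Geometric(p=0.06) (number of trials until the first success, k ≥ 1).

To find P(7 < X ≤ 32), we use:
P(7 < X ≤ 32) = P(X ≤ 32) - P(X ≤ 7)
                 = F(32) - F(7)
                 = 0.861933 - 0.351522
                 = 0.510410

So there's approximately a 51.0% chance that X falls in this range.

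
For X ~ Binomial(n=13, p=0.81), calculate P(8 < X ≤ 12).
0.852666

We have X ~ Binomial(n=13, p=0.81).

To find P(8 < X ≤ 12), we use:
P(8 < X ≤ 12) = P(X ≤ 12) - P(X ≤ 8)
                 = F(12) - F(8)
                 = 0.935389 - 0.082723
                 = 0.852666

So there's approximately a 85.3% chance that X falls in this range.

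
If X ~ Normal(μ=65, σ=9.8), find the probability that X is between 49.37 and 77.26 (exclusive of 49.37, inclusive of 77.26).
0.839169

We have X ~ Normal(μ=65, σ=9.8).

To find P(49.37 < X ≤ 77.26), we use:
P(49.37 < X ≤ 77.26) = P(X ≤ 77.26) - P(X ≤ 49.37)
                 = F(77.26) - F(49.37)
                 = 0.894536 - 0.055368
                 = 0.839169

So there's approximately a 83.9% chance that X falls in this range.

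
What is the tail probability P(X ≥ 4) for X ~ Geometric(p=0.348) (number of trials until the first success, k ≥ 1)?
0.277168

We have X ~ Geometric(p=0.348) (number of trials until the first success, k ≥ 1).

For discrete distributions, P(X ≥ 4) = 1 - P(X ≤ 3).

P(X ≤ 3) = 0.722832
P(X ≥ 4) = 1 - 0.722832 = 0.277168

So there's approximately a 27.7% chance that X is at least 4.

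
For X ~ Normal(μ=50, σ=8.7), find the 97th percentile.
66.3629

We have X ~ Normal(μ=50, σ=8.7).

We want to find x such that P(X ≤ x) = 0.97.

This is the 97th percentile, which means 97% of values fall below this point.

Using the inverse CDF (quantile function):
x = F⁻¹(0.97) = 66.3629

Verification: P(X ≤ 66.3629) = 0.97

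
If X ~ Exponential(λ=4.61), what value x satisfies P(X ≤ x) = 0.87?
0.4426

We have X ~ Exponential(λ=4.61).

We want to find x such that P(X ≤ x) = 0.87.

This is the 87th percentile, which means 87% of values fall below this point.

Using the inverse CDF (quantile function):
x = F⁻¹(0.87) = 0.4426

Verification: P(X ≤ 0.4426) = 0.87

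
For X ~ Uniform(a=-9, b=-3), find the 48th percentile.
-6.1200

We have X ~ Uniform(a=-9, b=-3).

We want to find x such that P(X ≤ x) = 0.48.

This is the 48th percentile, which means 48% of values fall below this point.

Using the inverse CDF (quantile function):
x = F⁻¹(0.48) = -6.1200

Verification: P(X ≤ -6.1200) = 0.48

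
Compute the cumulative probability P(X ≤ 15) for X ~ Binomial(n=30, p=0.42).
0.858097

We have X ~ Binomial(n=30, p=0.42).

The CDF gives us P(X ≤ k).

Using the CDF:
P(X ≤ 15) = 0.858097

This means there's approximately a 85.8% chance that X is at most 15.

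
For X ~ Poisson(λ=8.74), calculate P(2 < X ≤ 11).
0.819809

We have X ~ Poisson(λ=8.74).

To find P(2 < X ≤ 11), we use:
P(2 < X ≤ 11) = P(X ≤ 11) - P(X ≤ 2)
                 = F(11) - F(2)
                 = 0.827481 - 0.007672
                 = 0.819809

So there's approximately a 82.0% chance that X falls in this range.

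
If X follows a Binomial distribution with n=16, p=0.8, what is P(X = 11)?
0.120067

We have X ~ Binomial(n=16, p=0.8).

For a Binomial distribution, the PMF gives us the probability of each outcome.

Using the PMF formula:
P(X = 11) = 0.120067

Rounded to 4 decimal places: 0.1201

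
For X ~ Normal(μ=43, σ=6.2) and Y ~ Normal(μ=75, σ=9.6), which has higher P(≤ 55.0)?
X has higher probability (P(X ≤ 55.0) = 0.9735 > P(Y ≤ 55.0) = 0.0186)

Compute P(≤ 55.0) for each distribution:

X ~ Normal(μ=43, σ=6.2):
P(X ≤ 55.0) = 0.9735

Y ~ Normal(μ=75, σ=9.6):
P(Y ≤ 55.0) = 0.0186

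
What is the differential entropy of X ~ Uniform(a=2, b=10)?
2.0794 nats

We have X ~ Uniform(a=2, b=10).

The differential entropy measures the uncertainty or information content of the distribution.

For a Uniform distribution with a=2, b=10:
h(X) = 2.0794 nats

(In bits, this would be 3.0000 bits.)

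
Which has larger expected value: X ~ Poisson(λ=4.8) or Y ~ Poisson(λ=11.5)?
Y has larger mean (11.5000 > 4.8000)

Compute the expected value for each distribution:

X ~ Poisson(λ=4.8):
E[X] = 4.8000

Y ~ Poisson(λ=11.5):
E[Y] = 11.5000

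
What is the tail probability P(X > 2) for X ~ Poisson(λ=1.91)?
0.298980

We have X ~ Poisson(λ=1.91).

P(X > 2) = 1 - P(X ≤ 2)
                = 1 - F(2)
                = 1 - 0.701020
                = 0.298980

So there's approximately a 29.9% chance that X exceeds 2.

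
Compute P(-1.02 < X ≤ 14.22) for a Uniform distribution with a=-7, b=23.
0.508000

We have X ~ Uniform(a=-7, b=23).

To find P(-1.02 < X ≤ 14.22), we use:
P(-1.02 < X ≤ 14.22) = P(X ≤ 14.22) - P(X ≤ -1.02)
                 = F(14.22) - F(-1.02)
                 = 0.707333 - 0.199333
                 = 0.508000

So there's approximately a 50.8% chance that X falls in this range.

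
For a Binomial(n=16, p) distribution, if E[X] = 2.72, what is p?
p = 0.17

For a Binomial(n, p) distribution:
E[X] = n × p

Given n = 16 and E[X] = 2.72:
2.72 = 16 × p
p = 2.72 / 16 = 0.17

Verification: Binomial(16, 0.17) has E[X] = 2.72 ✓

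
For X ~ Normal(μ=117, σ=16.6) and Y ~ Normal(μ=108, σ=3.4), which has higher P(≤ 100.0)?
X has higher probability (P(X ≤ 100.0) = 0.1529 > P(Y ≤ 100.0) = 0.0093)

Compute P(≤ 100.0) for each distribution:

X ~ Normal(μ=117, σ=16.6):
P(X ≤ 100.0) = 0.1529

Y ~ Normal(μ=108, σ=3.4):
P(Y ≤ 100.0) = 0.0093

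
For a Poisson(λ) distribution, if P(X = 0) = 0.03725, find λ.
λ = 3.2901

For a Poisson(λ) distribution, the PMF at 0 is:
P(X = 0) = λ^0 e^(-λ) / 0! = e^(-λ)

Given P(X = 0) = 0.03725:
e^(-λ) = 0.03725
-λ = ln(0.03725)
λ = -ln(0.03725) = 3.2901

Verification: e^(-3.2901) = 0.03725 ✓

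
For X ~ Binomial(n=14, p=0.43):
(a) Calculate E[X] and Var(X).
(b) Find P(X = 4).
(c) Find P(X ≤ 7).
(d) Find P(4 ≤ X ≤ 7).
(a) E[X] = 6.0200, Var(X) = 3.4314
(b) P(X = 4) = 0.123896
(c) P(X ≤ 7) = 0.788653
(d) P(4 ≤ X ≤ 7) = 0.704722

We have X ~ Binomial(n=14, p=0.43).

(a) Moments:
E[X] = 6.0200
Var(X) = 3.4314
σ = √Var(X) = 1.8524

(b) Point probability using PMF:
P(X = 4) = 0.123896

(c) Cumulative probability using CDF:
P(X ≤ 7) = F(7) = 0.788653

(d) Range probability:
P(4 ≤ X ≤ 7) = P(X ≤ 7) - P(X ≤ 3)
                   = F(7) - F(3)
                   = 0.788653 - 0.083931
                   = 0.704722

This means approximately 70.5% of outcomes fall in the interval [4, 7].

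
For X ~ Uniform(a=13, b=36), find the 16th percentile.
16.6800

We have X ~ Uniform(a=13, b=36).

We want to find x such that P(X ≤ x) = 0.16.

This is the 16th percentile, which means 16% of values fall below this point.

Using the inverse CDF (quantile function):
x = F⁻¹(0.16) = 16.6800

Verification: P(X ≤ 16.6800) = 0.16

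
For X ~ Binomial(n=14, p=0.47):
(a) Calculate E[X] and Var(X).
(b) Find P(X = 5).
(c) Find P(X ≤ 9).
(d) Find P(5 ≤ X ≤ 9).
(a) E[X] = 6.5800, Var(X) = 3.4874
(b) P(X = 5) = 0.151508
(c) P(X ≤ 9) = 0.941657
(d) P(5 ≤ X ≤ 9) = 0.809477

We have X ~ Binomial(n=14, p=0.47).

(a) Moments:
E[X] = 6.5800
Var(X) = 3.4874
σ = √Var(X) = 1.8675

(b) Point probability using PMF:
P(X = 5) = 0.151508

(c) Cumulative probability using CDF:
P(X ≤ 9) = F(9) = 0.941657

(d) Range probability:
P(5 ≤ X ≤ 9) = P(X ≤ 9) - P(X ≤ 4)
                   = F(9) - F(4)
                   = 0.941657 - 0.132180
                   = 0.809477

This means approximately 80.9% of outcomes fall in the interval [5, 9].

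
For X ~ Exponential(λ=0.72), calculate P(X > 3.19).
0.100580

We have X ~ Exponential(λ=0.72).

P(X > 3.19) = 1 - P(X ≤ 3.19)
                = 1 - F(3.19)
                = 1 - 0.899420
                = 0.100580

So there's approximately a 10.1% chance that X exceeds 3.19.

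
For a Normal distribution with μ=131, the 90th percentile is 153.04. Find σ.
σ = 17.1979

For X ~ Normal(μ, σ), the p-th percentile satisfies x = μ + z_p × σ,
where z_p = Φ⁻¹(p) is the standard normal quantile.

Step 1: z_{0.9} = Φ⁻¹(0.9) = 1.2816

Step 2: Solve for σ:
153.04 = 131 + 1.2816 × σ
σ = (153.04 - 131) / 1.2816
σ = 22.04 / 1.2816
σ = 17.1979

Verification: μ + z × σ = 131 + 1.2816 × 17.1979 = 153.04 ✓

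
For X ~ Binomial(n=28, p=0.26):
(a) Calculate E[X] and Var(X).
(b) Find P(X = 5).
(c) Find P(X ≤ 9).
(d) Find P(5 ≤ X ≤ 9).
(a) E[X] = 7.2800, Var(X) = 5.3872
(b) P(X = 5) = 0.114726
(c) P(X ≤ 9) = 0.831650
(d) P(5 ≤ X ≤ 9) = 0.720109

We have X ~ Binomial(n=28, p=0.26).

(a) Moments:
E[X] = 7.2800
Var(X) = 5.3872
σ = √Var(X) = 2.3210

(b) Point probability using PMF:
P(X = 5) = 0.114726

(c) Cumulative probability using CDF:
P(X ≤ 9) = F(9) = 0.831650

(d) Range probability:
P(5 ≤ X ≤ 9) = P(X ≤ 9) - P(X ≤ 4)
                   = F(9) - F(4)
                   = 0.831650 - 0.111541
                   = 0.720109

This means approximately 72.0% of outcomes fall in the interval [5, 9].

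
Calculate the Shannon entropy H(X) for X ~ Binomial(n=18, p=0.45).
2.1654 nats

We have X ~ Binomial(n=18, p=0.45).

The Shannon entropy measures the uncertainty or information content of the distribution.

For a Binomial distribution with n=18, p=0.45:
H(X) = 2.1654 nats

(In bits, this would be 3.1241 bits.)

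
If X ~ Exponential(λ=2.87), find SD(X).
0.3484

We have X ~ Exponential(λ=2.87).

For an Exponential distribution with λ=2.87:
σ = √Var(X) = 0.3484

The standard deviation is the square root of the variance.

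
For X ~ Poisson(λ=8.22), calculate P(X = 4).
0.051212

We have X ~ Poisson(λ=8.22).

For a Poisson distribution, the PMF gives us the probability of each outcome.

Using the PMF formula:
P(X = 4) = 0.051212

Rounded to 4 decimal places: 0.0512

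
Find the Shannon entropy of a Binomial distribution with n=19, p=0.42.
2.1843 nats

We have X ~ Binomial(n=19, p=0.42).

The Shannon entropy measures the uncertainty or information content of the distribution.

For a Binomial distribution with n=19, p=0.42:
H(X) = 2.1843 nats

(In bits, this would be 3.1512 bits.)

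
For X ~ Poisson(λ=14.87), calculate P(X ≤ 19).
0.882340

We have X ~ Poisson(λ=14.87).

The CDF gives us P(X ≤ k).

Using the CDF:
P(X ≤ 19) = 0.882340

This means there's approximately a 88.2% chance that X is at most 19.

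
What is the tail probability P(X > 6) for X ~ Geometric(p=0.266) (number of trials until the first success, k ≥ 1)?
0.156378

We have X ~ Geometric(p=0.266) (number of trials until the first success, k ≥ 1).

P(X > 6) = 1 - P(X ≤ 6)
                = 1 - F(6)
                = 1 - 0.843622
                = 0.156378

So there's approximately a 15.6% chance that X exceeds 6.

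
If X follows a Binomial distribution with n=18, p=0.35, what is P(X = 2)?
0.019030

We have X ~ Binomial(n=18, p=0.35).

For a Binomial distribution, the PMF gives us the probability of each outcome.

Using the PMF formula:
P(X = 2) = 0.019030

Rounded to 4 decimal places: 0.0190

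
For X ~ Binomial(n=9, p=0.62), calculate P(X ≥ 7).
0.271277

We have X ~ Binomial(n=9, p=0.62).

For discrete distributions, P(X ≥ 7) = 1 - P(X ≤ 6).

P(X ≤ 6) = 0.728723
P(X ≥ 7) = 1 - 0.728723 = 0.271277

So there's approximately a 27.1% chance that X is at least 7.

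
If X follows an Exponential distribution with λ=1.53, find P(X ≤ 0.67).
0.641239

We have X ~ Exponential(λ=1.53).

The CDF gives us P(X ≤ k).

Using the CDF:
P(X ≤ 0.67) = 0.641239

This means there's approximately a 64.1% chance that X is at most 0.67.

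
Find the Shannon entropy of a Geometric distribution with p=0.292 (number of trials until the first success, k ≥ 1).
2.0683 nats

We have X ~ Geometric(p=0.292) (number of trials until the first success, k ≥ 1).

The Shannon entropy measures the uncertainty or information content of the distribution.

For a Geometric distribution with p=0.292 (number of trials until the first success, k ≥ 1):
H(X) = 2.0683 nats

(In bits, this would be 2.9839 bits.)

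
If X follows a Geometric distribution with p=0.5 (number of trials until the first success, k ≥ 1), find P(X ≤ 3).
0.875000

We have X ~ Geometric(p=0.5) (number of trials until the first success, k ≥ 1).

The CDF gives us P(X ≤ k).

Using the CDF:
P(X ≤ 3) = 0.875000

This means there's approximately a 87.5% chance that X is at most 3.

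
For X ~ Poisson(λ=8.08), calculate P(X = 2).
0.010109

We have X ~ Poisson(λ=8.08).

For a Poisson distribution, the PMF gives us the probability of each outcome.

Using the PMF formula:
P(X = 2) = 0.010109

Rounded to 4 decimal places: 0.0101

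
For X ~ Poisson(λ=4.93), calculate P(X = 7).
0.101491

We have X ~ Poisson(λ=4.93).

For a Poisson distribution, the PMF gives us the probability of each outcome.

Using the PMF formula:
P(X = 7) = 0.101491

Rounded to 4 decimal places: 0.1015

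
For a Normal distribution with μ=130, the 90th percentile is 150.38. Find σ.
σ = 15.9026

For X ~ Normal(μ, σ), the p-th percentile satisfies x = μ + z_p × σ,
where z_p = Φ⁻¹(p) is the standard normal quantile.

Step 1: z_{0.9} = Φ⁻¹(0.9) = 1.2816

Step 2: Solve for σ:
150.38 = 130 + 1.2816 × σ
σ = (150.38 - 130) / 1.2816
σ = 20.38 / 1.2816
σ = 15.9026

Verification: μ + z × σ = 130 + 1.2816 × 15.9026 = 150.38 ✓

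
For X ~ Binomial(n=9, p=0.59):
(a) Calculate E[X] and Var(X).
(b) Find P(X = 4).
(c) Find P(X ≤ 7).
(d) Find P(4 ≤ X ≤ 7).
(a) E[X] = 5.3100, Var(X) = 2.1771
(b) P(X = 4) = 0.176888
(c) P(X ≤ 7) = 0.937157
(d) P(4 ≤ X ≤ 7) = 0.826235

We have X ~ Binomial(n=9, p=0.59).

(a) Moments:
E[X] = 5.3100
Var(X) = 2.1771
σ = √Var(X) = 1.4755

(b) Point probability using PMF:
P(X = 4) = 0.176888

(c) Cumulative probability using CDF:
P(X ≤ 7) = F(7) = 0.937157

(d) Range probability:
P(4 ≤ X ≤ 7) = P(X ≤ 7) - P(X ≤ 3)
                   = F(7) - F(3)
                   = 0.937157 - 0.110921
                   = 0.826235

This means approximately 82.6% of outcomes fall in the interval [4, 7].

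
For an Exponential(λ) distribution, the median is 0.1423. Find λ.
λ = 4.8710

For X ~ Exponential(λ), the CDF is F(x) = 1 - e^(-λx).
The median m satisfies F(m) = 0.5:
1 - e^(-λm) = 0.5
e^(-λm) = 0.5
λm = ln(2)
m = ln(2) / λ

Given m = 0.1423:
λ = ln(2) / 0.1423 = 0.693147 / 0.1423 = 4.8710

Verification: ln(2) / 4.8710 = 0.1423 ✓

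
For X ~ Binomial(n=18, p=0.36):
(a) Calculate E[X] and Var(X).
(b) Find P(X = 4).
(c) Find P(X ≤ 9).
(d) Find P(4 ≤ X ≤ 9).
(a) E[X] = 6.4800, Var(X) = 4.1472
(b) P(X = 4) = 0.099415
(c) P(X ≤ 9) = 0.928564
(d) P(4 ≤ X ≤ 9) = 0.862113

We have X ~ Binomial(n=18, p=0.36).

(a) Moments:
E[X] = 6.4800
Var(X) = 4.1472
σ = √Var(X) = 2.0365

(b) Point probability using PMF:
P(X = 4) = 0.099415

(c) Cumulative probability using CDF:
P(X ≤ 9) = F(9) = 0.928564

(d) Range probability:
P(4 ≤ X ≤ 9) = P(X ≤ 9) - P(X ≤ 3)
                   = F(9) - F(3)
                   = 0.928564 - 0.066450
                   = 0.862113

This means approximately 86.2% of outcomes fall in the interval [4, 9].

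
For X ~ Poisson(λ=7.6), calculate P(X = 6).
0.133940

We have X ~ Poisson(λ=7.6).

For a Poisson distribution, the PMF gives us the probability of each outcome.

Using the PMF formula:
P(X = 6) = 0.133940

Rounded to 4 decimal places: 0.1339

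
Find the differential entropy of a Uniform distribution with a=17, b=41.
3.1781 nats

We have X ~ Uniform(a=17, b=41).

The differential entropy measures the uncertainty or information content of the distribution.

For a Uniform distribution with a=17, b=41:
h(X) = 3.1781 nats

(In bits, this would be 4.5850 bits.)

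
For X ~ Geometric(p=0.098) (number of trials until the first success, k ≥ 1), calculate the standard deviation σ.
9.6912

We have X ~ Geometric(p=0.098) (number of trials until the first success, k ≥ 1).

For a Geometric distribution with p=0.098 (number of trials until the first success, k ≥ 1):
σ = √Var(X) = 9.6912

The standard deviation is the square root of the variance.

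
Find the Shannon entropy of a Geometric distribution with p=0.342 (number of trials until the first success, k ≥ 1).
1.8782 nats

We have X ~ Geometric(p=0.342) (number of trials until the first success, k ≥ 1).

The Shannon entropy measures the uncertainty or information content of the distribution.

For a Geometric distribution with p=0.342 (number of trials until the first success, k ≥ 1):
H(X) = 1.8782 nats

(In bits, this would be 2.7097 bits.)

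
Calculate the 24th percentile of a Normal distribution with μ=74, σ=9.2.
67.5020

We have X ~ Normal(μ=74, σ=9.2).

We want to find x such that P(X ≤ x) = 0.24.

This is the 24th percentile, which means 24% of values fall below this point.

Using the inverse CDF (quantile function):
x = F⁻¹(0.24) = 67.5020

Verification: P(X ≤ 67.5020) = 0.24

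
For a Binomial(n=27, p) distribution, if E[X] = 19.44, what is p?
p = 0.72

For a Binomial(n, p) distribution:
E[X] = n × p

Given n = 27 and E[X] = 19.44:
19.44 = 27 × p
p = 19.44 / 27 = 0.72

Verification: Binomial(27, 0.72) has E[X] = 19.44 ✓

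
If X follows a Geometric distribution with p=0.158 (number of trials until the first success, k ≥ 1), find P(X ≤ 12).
0.873017

We have X ~ Geometric(p=0.158) (number of trials until the first success, k ≥ 1).

The CDF gives us P(X ≤ k).

Using the CDF:
P(X ≤ 12) = 0.873017

This means there's approximately a 87.3% chance that X is at most 12.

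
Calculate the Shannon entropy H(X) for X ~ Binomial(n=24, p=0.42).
2.3013 nats

We have X ~ Binomial(n=24, p=0.42).

The Shannon entropy measures the uncertainty or information content of the distribution.

For a Binomial distribution with n=24, p=0.42:
H(X) = 2.3013 nats

(In bits, this would be 3.3201 bits.)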